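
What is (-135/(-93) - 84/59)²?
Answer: 2601/3345241 ≈ 0.00077752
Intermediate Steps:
(-135/(-93) - 84/59)² = (-135*(-1/93) - 84*1/59)² = (45/31 - 84/59)² = (51/1829)² = 2601/3345241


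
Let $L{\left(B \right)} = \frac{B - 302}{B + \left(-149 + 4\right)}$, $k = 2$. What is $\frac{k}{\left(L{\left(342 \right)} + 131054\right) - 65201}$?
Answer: $\frac{394}{12973081} \approx 3.0371 \cdot 10^{-5}$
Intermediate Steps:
$L{\left(B \right)} = \frac{-302 + B}{-145 + B}$ ($L{\left(B \right)} = \frac{-302 + B}{B - 145} = \frac{-302 + B}{-145 + B}$)
$\frac{k}{\left(L{\left(342 \right)} + 131054\right) - 65201} = \frac{2}{\left(\frac{-302 + 342}{-145 + 342} + 131054\right) - 65201} = \frac{2}{\left(\frac{1}{197} \cdot 40 + 131054\right) - 65201} = \frac{2}{\left(\frac{40}{197} + 131054\right) - 65201} = \frac{2}{\frac{25817678}{197} - 65201} = \frac{2}{\frac{12973081}{197}} = 2 \cdot \frac{197}{12973081} = \frac{394}{12973081}$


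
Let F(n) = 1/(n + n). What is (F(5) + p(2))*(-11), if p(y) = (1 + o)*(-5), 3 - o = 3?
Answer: 539/10 ≈ 53.900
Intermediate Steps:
o = 0 (o = 3 - 1*3 = 3 - 3 = 0)
F(n) = 1/(2*n)
p(y) = -5 (p(y) = (1 + 0)*(-5) = 1*(-5) = -5)
(F(5) + p(2))*(-11) = ((½)/5 - 5)*(-11) = ((½)*(⅕) - 5)*(-11) = (⅒ - 5)*(-11) = -49/10*(-11) = 539/10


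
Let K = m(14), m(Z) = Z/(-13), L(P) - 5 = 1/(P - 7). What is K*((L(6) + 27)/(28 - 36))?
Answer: 217/52 ≈ 4.1731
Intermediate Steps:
L(P) = 5 + 1/(-7 + P) (L(P) = 5 + 1/(P - 7) = 5 + 1/(-7 + P))
m(Z) = -Z/13 (m(Z) = Z*(-1/13) = -Z/13)
K = -14/13 (K = -1/13*14 = -14/13 ≈ -1.0769)
K*((L(6) + 27)/(28 - 36)) = -14*((-34 + 5*6)/(-7 + 6) + 27)/(13*(28 - 36)) = -14*((-34 + 30)/(-1) + 27)/(13*(-8)) = -14*(-1*(-4) + 27)*(-1)/(13*8) = -14*(4 + 27)*(-1)/(13*8) = -434*(-1)/(13*8) = -14/13*(-31/8) = 217/52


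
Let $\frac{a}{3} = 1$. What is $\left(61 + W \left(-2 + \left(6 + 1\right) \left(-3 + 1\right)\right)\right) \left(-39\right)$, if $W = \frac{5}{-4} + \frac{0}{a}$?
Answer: $-3159$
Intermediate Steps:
$a = 3$ ($a = 3 \cdot 1 = 3$)
$W = - \frac{5}{4}$ ($W = \frac{5}{-4} + \frac{0}{3} = 5 \left(- \frac{1}{4}\right) + 0 \cdot \frac{1}{3} = - \frac{5}{4} + 0 = - \frac{5}{4} \approx -1.25$)
$\left(61 + W \left(-2 + \left(6 + 1\right) \left(-3 + 1\right)\right)\right) \left(-39\right) = \left(61 - \frac{5 \left(-2 + \left(6 + 1\right) \left(-3 + 1\right)\right)}{4}\right) \left(-39\right) = \left(61 - \frac{5 \left(-2 + 7 \left(-2\right)\right)}{4}\right) \left(-39\right) = \left(61 - \frac{5 \left(-2 - 14\right)}{4}\right) \left(-39\right) = \left(61 - -20\right) \left(-39\right) = \left(61 + 20\right) \left(-39\right) = 81 \left(-39\right) = -3159$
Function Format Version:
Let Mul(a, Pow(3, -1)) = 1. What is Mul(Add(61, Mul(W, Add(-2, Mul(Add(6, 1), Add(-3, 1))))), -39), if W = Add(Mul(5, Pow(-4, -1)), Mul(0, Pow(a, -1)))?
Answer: -3159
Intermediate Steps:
a = 3 (a = Mul(3, 1) = 3)
W = Rational(-5, 4) (W = Add(Mul(5, Pow(-4, -1)), Mul(0, Pow(3, -1))) = Add(Mul(5, Rational(-1, 4)), Mul(0, Rational(1, 3))) = Add(Rational(-5, 4), 0) = Rational(-5, 4) ≈ -1.2500)
Mul(Add(61, Mul(W, Add(-2, Mul(Add(6, 1), Add(-3, 1))))), -39) = Mul(Add(61, Mul(Rational(-5, 4), Add(-2, Mul(Add(6, 1), Add(-3, 1))))), -39) = Mul(Add(61, Mul(Rational(-5, 4), Add(-2, Mul(7, -2)))), -39) = Mul(Add(61, Mul(Rational(-5, 4), Add(-2, -14))), -39) = Mul(Add(61, Mul(Rational(-5, 4), -16)), -39) = Mul(Add(61, 20), -39) = Mul(81, -39) = -3159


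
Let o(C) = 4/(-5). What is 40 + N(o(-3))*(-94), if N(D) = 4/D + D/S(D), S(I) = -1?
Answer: 2174/5 ≈ 434.80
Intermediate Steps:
o(C) = -4/5 (o(C) = 4*(-1/5) = -4/5)
N(D) = -D + 4/D (N(D) = 4/D + D/(-1) = 4/D + D*(-1) = 4/D - D = -D + 4/D)
40 + N(o(-3))*(-94) = 40 + (-1*(-4/5) + 4/(-4/5))*(-94) = 40 + (4/5 + 4*(-5/4))*(-94) = 40 + (4/5 - 5)*(-94) = 40 - 21/5*(-94) = 40 + 1974/5 = 2174/5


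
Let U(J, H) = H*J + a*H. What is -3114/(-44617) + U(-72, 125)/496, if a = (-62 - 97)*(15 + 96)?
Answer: -98830687581/22130032 ≈ -4465.9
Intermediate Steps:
a = -17649 (a = -159*111 = -17649)
U(J, H) = -17649*H + H*J (U(J, H) = H*J - 17649*H = -17649*H + H*J)
-3114/(-44617) + U(-72, 125)/496 = -3114/(-44617) + (125*(-17649 - 72))/496 = -3114*(-1/44617) + (125*(-17721))*(1/496) = 3114/44617 - 2215125*1/496 = 3114/44617 - 2215125/496 = -98830687581/22130032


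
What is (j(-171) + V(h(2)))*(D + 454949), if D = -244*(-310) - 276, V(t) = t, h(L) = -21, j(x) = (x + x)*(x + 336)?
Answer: -29936699163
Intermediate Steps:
j(x) = 2*x*(336 + x) (j(x) = (2*x)*(336 + x) = 2*x*(336 + x))
D = 75364 (D = 75640 - 276 = 75364)
(j(-171) + V(h(2)))*(D + 454949) = (2*(-171)*(336 - 171) - 21)*(75364 + 454949) = (2*(-171)*165 - 21)*530313 = (-56430 - 21)*530313 = -56451*530313 = -29936699163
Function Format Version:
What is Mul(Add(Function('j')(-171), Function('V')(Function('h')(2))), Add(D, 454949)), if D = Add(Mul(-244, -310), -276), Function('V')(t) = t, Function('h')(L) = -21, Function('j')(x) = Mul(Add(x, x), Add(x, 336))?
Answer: -29936699163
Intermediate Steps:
Function('j')(x) = Mul(2, x, Add(336, x)) (Function('j')(x) = Mul(Mul(2, x), Add(336, x)) = Mul(2, x, Add(336, x)))
D = 75364 (D = Add(75640, -276) = 75364)
Mul(Add(Function('j')(-171), Function('V')(Function('h')(2))), Add(D, 454949)) = Mul(Add(Mul(2, -171, Add(336, -171)), -21), Add(75364, 454949)) = Mul(Add(Mul(2, -171, 165), -21), 530313) = Mul(Add(-56430, -21), 530313) = Mul(-56451, 530313) = -29936699163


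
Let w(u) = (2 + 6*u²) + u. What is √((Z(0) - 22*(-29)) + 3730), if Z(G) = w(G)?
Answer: √4370 ≈ 66.106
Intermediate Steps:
w(u) = 2 + u + 6*u²
Z(G) = 2 + G + 6*G²
√((Z(0) - 22*(-29)) + 3730) = √(((2 + 0 + 6*0²) - 22*(-29)) + 3730) = √(((2 + 0 + 6*0) + 638) + 3730) = √(((2 + 0 + 0) + 638) + 3730) = √((2 + 638) + 3730) = √(640 + 3730) = √4370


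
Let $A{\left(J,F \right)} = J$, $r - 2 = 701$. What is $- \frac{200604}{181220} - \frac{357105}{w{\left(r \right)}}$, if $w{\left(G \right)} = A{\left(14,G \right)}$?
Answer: $- \frac{2311334877}{90610} \approx -25509.0$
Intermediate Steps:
$r = 703$ ($r = 2 + 701 = 703$)
$w{\left(G \right)} = 14$
$- \frac{200604}{181220} - \frac{357105}{w{\left(r \right)}} = - \frac{200604}{181220} - \frac{357105}{14} = \left(-200604\right) \frac{1}{181220} - \frac{51015}{2} = - \frac{50151}{45305} - \frac{51015}{2} = - \frac{2311334877}{90610}$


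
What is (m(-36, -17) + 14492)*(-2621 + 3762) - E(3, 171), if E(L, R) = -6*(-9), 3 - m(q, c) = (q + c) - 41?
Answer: 16645995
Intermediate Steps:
m(q, c) = 44 - c - q (m(q, c) = 3 - ((q + c) - 41) = 3 - ((c + q) - 41) = 3 - (-41 + c + q) = 3 + (41 - c - q) = 44 - c - q)
E(L, R) = 54
(m(-36, -17) + 14492)*(-2621 + 3762) - E(3, 171) = ((44 - 1*(-17) - 1*(-36)) + 14492)*(-2621 + 3762) - 1*54 = ((44 + 17 + 36) + 14492)*1141 - 54 = (97 + 14492)*1141 - 54 = 14589*1141 - 54 = 16646049 - 54 = 16645995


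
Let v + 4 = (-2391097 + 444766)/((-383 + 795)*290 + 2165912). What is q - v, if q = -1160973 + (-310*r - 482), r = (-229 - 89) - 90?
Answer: -2365312497301/2285392 ≈ -1.0350e+6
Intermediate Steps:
r = -408 (r = -318 - 90 = -408)
q = -1034975 (q = -1160973 + (-310*(-408) - 482) = -1160973 + (126480 - 482) = -1160973 + 125998 = -1034975)
v = -11087899/2285392 (v = -4 + (-2391097 + 444766)/((-383 + 795)*290 + 2165912) = -4 - 1946331/(412*290 + 2165912) = -4 - 1946331/(119480 + 2165912) = -4 - 1946331/2285392 = -11087899/2285392 ≈ -4.8516)
q - v = -1034975 - 1*(-11087899/2285392) = -1034975 + 11087899/2285392 = -2365312497301/2285392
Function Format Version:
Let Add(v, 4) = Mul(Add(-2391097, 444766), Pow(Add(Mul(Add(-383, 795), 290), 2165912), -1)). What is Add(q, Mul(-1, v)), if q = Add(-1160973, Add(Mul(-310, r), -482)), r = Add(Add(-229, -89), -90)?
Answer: Rational(-2365312497301, 2285392) ≈ -1.0350e+6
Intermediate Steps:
r = -408 (r = Add(-318, -90) = -408)
q = -1034975 (q = Add(-1160973, Add(Mul(-310, -408), -482)) = Add(-1160973, Add(126480, -482)) = Add(-1160973, 125998) = -1034975)
v = Rational(-11087899, 2285392) (v = Add(-4, Mul(Add(-2391097, 444766), Pow(Add(Mul(Add(-383, 795), 290), 2165912), -1))) = Add(-4, Mul(-1946331, Pow(Add(Mul(412, 290), 2165912), -1))) = Add(-4, Mul(-1946331, Pow(Add(119480, 2165912), -1))) = Add(-4, Mul(-1946331, Pow(2285392, -1))) = Add(-4, Mul(-1946331, Rational(1, 2285392))) = Add(-4, Rational(-1946331, 2285392)) = Rational(-11087899, 2285392) ≈ -4.8516)
Add(q, Mul(-1, v)) = Add(-1034975, Mul(-1, Rational(-11087899, 2285392))) = Add(-1034975, Rational(11087899, 2285392)) = Rational(-2365312497301, 2285392)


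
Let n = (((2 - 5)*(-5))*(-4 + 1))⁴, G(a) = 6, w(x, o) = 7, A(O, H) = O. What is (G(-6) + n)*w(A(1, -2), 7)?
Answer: 28704417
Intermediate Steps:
n = 4100625 (n = (-3*(-5)*(-3))⁴ = (15*(-3))⁴ = (-45)⁴ = 4100625)
(G(-6) + n)*w(A(1, -2), 7) = (6 + 4100625)*7 = 4100631*7 = 28704417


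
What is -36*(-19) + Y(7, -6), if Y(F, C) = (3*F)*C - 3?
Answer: 555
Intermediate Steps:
Y(F, C) = -3 + 3*C*F (Y(F, C) = 3*C*F - 3 = -3 + 3*C*F)
-36*(-19) + Y(7, -6) = -36*(-19) + (-3 + 3*(-6)*7) = 684 + (-3 - 126) = 684 - 129 = 555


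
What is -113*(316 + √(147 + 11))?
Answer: -35708 - 113*√158 ≈ -37128.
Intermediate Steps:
-113*(316 + √(147 + 11)) = -113*(316 + √158) = -35708 - 113*√158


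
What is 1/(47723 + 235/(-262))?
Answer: 262/12503191 ≈ 2.0955e-5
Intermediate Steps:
1/(47723 + 235/(-262)) = 1/(47723 - 1/262*235) = 1/(47723 - 235/262) = 1/(12503191/262) = 262/12503191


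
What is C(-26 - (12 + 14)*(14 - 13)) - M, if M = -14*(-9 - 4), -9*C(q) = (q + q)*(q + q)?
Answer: -12454/9 ≈ -1383.8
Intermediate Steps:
C(q) = -4*q**2/9 (C(q) = -(q + q)*(q + q)/9 = -2*q*2*q/9 = -4*q**2/9)
M = 182 (M = -14*(-13) = 182)
C(-26 - (12 + 14)*(14 - 13)) - M = -4*(-26 - (12 + 14)*(14 - 13))**2/9 - 1*182 = -4*(-26 - 26)**2/9 - 182 = -4/9*(-52)**2 - 182 = -4/9*2704 - 182 = -10816/9 - 182 = -12454/9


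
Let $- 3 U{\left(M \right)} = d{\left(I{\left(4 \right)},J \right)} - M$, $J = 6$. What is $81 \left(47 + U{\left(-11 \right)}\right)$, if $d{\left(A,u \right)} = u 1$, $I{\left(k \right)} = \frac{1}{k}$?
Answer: $3348$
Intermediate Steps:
$d{\left(A,u \right)} = u$
$U{\left(M \right)} = -2 + \frac{M}{3}$ ($U{\left(M \right)} = - \frac{6 - M}{3} = -2 + \frac{M}{3}$)
$81 \left(47 + U{\left(-11 \right)}\right) = 81 \left(47 + \left(-2 + \frac{1}{3} \left(-11\right)\right)\right) = 81 \left(47 - \frac{17}{3}\right) = 81 \cdot \frac{124}{3} = 3348$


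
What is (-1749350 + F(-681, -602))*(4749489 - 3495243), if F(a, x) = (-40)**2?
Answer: -2192108446500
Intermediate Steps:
F(a, x) = 1600
(-1749350 + F(-681, -602))*(4749489 - 3495243) = (-1749350 + 1600)*(4749489 - 3495243) = -1747750*1254246 = -2192108446500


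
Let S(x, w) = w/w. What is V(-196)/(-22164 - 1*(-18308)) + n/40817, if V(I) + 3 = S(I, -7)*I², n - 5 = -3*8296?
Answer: -1663852269/157390352 ≈ -10.572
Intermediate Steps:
S(x, w) = 1
n = -24883 (n = 5 - 3*8296 = 5 - 24888 = -24883)
V(I) = -3 + I² (V(I) = -3 + 1*I² = -3 + I²)
V(-196)/(-22164 - 1*(-18308)) + n/40817 = (-3 + (-196)²)/(-22164 - 1*(-18308)) - 24883/40817 = (-3 + 38416)/(-22164 + 18308) - 24883*1/40817 = 38413/(-3856) - 24883/40817 = 38413*(-1/3856) - 24883/40817 = -38413/3856 - 24883/40817 = -1663852269/157390352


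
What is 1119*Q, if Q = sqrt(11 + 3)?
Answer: 1119*sqrt(14) ≈ 4186.9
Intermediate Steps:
Q = sqrt(14) ≈ 3.7417
1119*Q = 1119*sqrt(14)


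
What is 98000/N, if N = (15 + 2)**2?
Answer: 98000/289 ≈ 339.10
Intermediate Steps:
N = 289 (N = 17**2 = 289)
98000/N = 98000/289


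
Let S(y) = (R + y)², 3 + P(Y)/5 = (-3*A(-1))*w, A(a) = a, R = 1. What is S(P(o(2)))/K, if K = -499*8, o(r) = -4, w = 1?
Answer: -1/3992 ≈ -0.00025050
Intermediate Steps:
P(Y) = 0 (P(Y) = -15 + 5*(-3*(-1)*1) = -15 + 5*(3*1) = -15 + 5*3 = -15 + 15 = 0)
S(y) = (1 + y)²
K = -3992
S(P(o(2)))/K = (1 + 0)²/(-3992) = 1²*(-1/3992) = 1*(-1/3992) = -1/3992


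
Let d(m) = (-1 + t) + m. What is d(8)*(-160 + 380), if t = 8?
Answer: 3300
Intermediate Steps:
d(m) = 7 + m (d(m) = (-1 + 8) + m = 7 + m)
d(8)*(-160 + 380) = (7 + 8)*(-160 + 380) = 15*220 = 3300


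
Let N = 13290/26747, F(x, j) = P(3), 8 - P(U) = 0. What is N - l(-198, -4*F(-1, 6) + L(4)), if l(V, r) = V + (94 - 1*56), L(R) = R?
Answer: 4292810/26747 ≈ 160.50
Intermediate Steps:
P(U) = 8 (P(U) = 8 - 1*0 = 8 + 0 = 8)
F(x, j) = 8
l(V, r) = 38 + V (l(V, r) = V + (94 - 56) = V + 38 = 38 + V)
N = 13290/26747 (N = 13290*(1/26747) = 13290/26747 ≈ 0.49688)
N - l(-198, -4*F(-1, 6) + L(4)) = 13290/26747 - (38 - 198) = 13290/26747 - 1*(-160) = 13290/26747 + 160 = 4292810/26747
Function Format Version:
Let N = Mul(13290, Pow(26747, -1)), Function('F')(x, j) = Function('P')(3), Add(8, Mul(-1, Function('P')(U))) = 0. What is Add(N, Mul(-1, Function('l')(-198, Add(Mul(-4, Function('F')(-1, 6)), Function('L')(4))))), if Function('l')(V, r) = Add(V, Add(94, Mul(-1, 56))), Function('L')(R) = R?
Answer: Rational(4292810, 26747) ≈ 160.50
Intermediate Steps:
Function('P')(U) = 8 (Function('P')(U) = Add(8, Mul(-1, 0)) = Add(8, 0) = 8)
Function('F')(x, j) = 8
Function('l')(V, r) = Add(38, V) (Function('l')(V, r) = Add(V, Add(94, -56)) = Add(V, 38) = Add(38, V))
N = Rational(13290, 26747) (N = Mul(13290, Rational(1, 26747)) = Rational(13290, 26747) ≈ 0.49688)
Add(N, Mul(-1, Function('l')(-198, Add(Mul(-4, Function('F')(-1, 6)), Function('L')(4))))) = Add(Rational(13290, 26747), Mul(-1, Add(38, -198))) = Add(Rational(13290, 26747), Mul(-1, -160)) = Add(Rational(13290, 26747), 160) = Rational(4292810, 26747)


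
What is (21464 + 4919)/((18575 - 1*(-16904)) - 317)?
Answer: 26383/35162 ≈ 0.75033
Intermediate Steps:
(21464 + 4919)/((18575 - 1*(-16904)) - 317) = 26383/((18575 + 16904) - 317) = 26383/(35479 - 317) = 26383/35162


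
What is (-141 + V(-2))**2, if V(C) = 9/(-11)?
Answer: 2433600/121 ≈ 20112.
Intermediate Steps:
V(C) = -9/11 (V(C) = 9*(-1/11) = -9/11)
(-141 + V(-2))**2 = (-141 - 9/11)**2 = (-1560/11)**2 = 2433600/121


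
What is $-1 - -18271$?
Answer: $18270$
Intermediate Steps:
$-1 - -18271 = -1 + 18271 = 18270$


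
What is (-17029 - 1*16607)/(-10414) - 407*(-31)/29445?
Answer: 560902729/153320115 ≈ 3.6584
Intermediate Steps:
(-17029 - 1*16607)/(-10414) - 407*(-31)/29445 = (-17029 - 16607)*(-1/10414) + 12617*(1/29445) = -33636*(-1/10414) + 12617/29445 = 16818/5207 + 12617/29445 = 560902729/153320115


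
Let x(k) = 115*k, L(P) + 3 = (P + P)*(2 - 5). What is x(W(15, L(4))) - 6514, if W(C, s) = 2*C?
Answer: -3064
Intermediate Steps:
L(P) = -3 - 6*P (L(P) = -3 + (P + P)*(2 - 5) = -3 + (2*P)*(-3) = -3 - 6*P)
x(W(15, L(4))) - 6514 = 115*(2*15) - 6514 = 115*30 - 6514 = 3450 - 6514 = -3064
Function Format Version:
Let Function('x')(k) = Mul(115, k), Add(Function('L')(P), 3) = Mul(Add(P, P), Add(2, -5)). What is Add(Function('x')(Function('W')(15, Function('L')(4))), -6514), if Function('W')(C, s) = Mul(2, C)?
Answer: -3064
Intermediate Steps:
Function('L')(P) = Add(-3, Mul(-6, P)) (Function('L')(P) = Add(-3, Mul(Add(P, P), Add(2, -5))) = Add(-3, Mul(Mul(2, P), -3)) = Add(-3, Mul(-6, P)))
Add(Function('x')(Function('W')(15, Function('L')(4))), -6514) = Add(Mul(115, Mul(2, 15)), -6514) = Add(Mul(115, 30), -6514) = Add(3450, -6514) = -3064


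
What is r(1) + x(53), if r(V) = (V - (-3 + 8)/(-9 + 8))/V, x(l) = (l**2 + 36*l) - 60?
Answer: 4663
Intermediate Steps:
x(l) = -60 + l**2 + 36*l
r(V) = (5 + V)/V (r(V) = (V - 5/(-1))/V = (V - 5*(-1))/V = (V - 1*(-5))/V = (V + 5)/V = (5 + V)/V)
r(1) + x(53) = (5 + 1)/1 + (-60 + 53**2 + 36*53) = 1*6 + (-60 + 2809 + 1908) = 6 + 4657 = 4663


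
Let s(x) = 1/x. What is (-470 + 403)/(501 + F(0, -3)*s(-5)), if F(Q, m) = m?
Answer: -335/2508 ≈ -0.13357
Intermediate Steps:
(-470 + 403)/(501 + F(0, -3)*s(-5)) = (-470 + 403)/(501 - 3/(-5)) = -67/(501 - 3*(-⅕)) = -67/(501 + ⅗) = -67/2508/5 = -67*5/2508 = -335/2508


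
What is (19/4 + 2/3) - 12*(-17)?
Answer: 2513/12 ≈ 209.42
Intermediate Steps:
(19/4 + 2/3) - 12*(-17) = (19*(¼) + 2*(⅓)) + 204 = (19/4 + ⅔) + 204 = 65/12 + 204 = 2513/12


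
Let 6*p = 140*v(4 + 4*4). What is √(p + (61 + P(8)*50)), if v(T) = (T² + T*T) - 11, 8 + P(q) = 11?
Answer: 3*√2069 ≈ 136.46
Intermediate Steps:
P(q) = 3 (P(q) = -8 + 11 = 3)
v(T) = -11 + 2*T² (v(T) = (T² + T²) - 11 = 2*T² - 11 = -11 + 2*T²)
p = 18410 (p = (140*(-11 + 2*(4 + 4*4)²))/6 = (140*(-11 + 2*(4 + 16)²))/6 = (140*(-11 + 2*20²))/6 = (140*(-11 + 2*400))/6 = (140*(-11 + 800))/6 = (140*789)/6 = (⅙)*110460 = 18410)
√(p + (61 + P(8)*50)) = √(18410 + (61 + 3*50)) = √(18410 + (61 + 150)) = √(18410 + 211) = √18621 = 3*√2069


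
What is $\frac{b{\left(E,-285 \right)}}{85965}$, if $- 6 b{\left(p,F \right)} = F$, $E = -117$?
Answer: $\frac{19}{34386} \approx 0.00055255$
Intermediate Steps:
$b{\left(p,F \right)} = - \frac{F}{6}$
$\frac{b{\left(E,-285 \right)}}{85965} = \frac{\left(- \frac{1}{6}\right) \left(-285\right)}{85965} = \frac{95}{2} \cdot \frac{1}{85965} = \frac{19}{34386}$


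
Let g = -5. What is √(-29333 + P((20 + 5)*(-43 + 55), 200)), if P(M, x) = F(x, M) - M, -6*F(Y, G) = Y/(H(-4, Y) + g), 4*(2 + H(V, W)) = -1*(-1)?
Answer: 7*I*√48977/9 ≈ 172.13*I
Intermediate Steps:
H(V, W) = -7/4 (H(V, W) = -2 + (-1*(-1))/4 = -2 + (¼)*1 = -2 + ¼ = -7/4)
F(Y, G) = 2*Y/81 (F(Y, G) = -Y/(6*(-7/4 - 5)) = -Y/(6*(-27/4)) = -(-2)*Y/81 = 2*Y/81)
P(M, x) = -M + 2*x/81 (P(M, x) = 2*x/81 - M = -M + 2*x/81)
√(-29333 + P((20 + 5)*(-43 + 55), 200)) = √(-29333 + (-(20 + 5)*(-43 + 55) + (2/81)*200)) = √(-29333 + (-25*12 + 400/81)) = √(-29333 + (-1*300 + 400/81)) = √(-29333 + (-300 + 400/81)) = √(-29333 - 23900/81) = √(-2399873/81) = 7*I*√48977/9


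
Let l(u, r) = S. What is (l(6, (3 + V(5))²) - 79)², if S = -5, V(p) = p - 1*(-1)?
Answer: 7056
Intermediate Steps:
V(p) = 1 + p (V(p) = p + 1 = 1 + p)
l(u, r) = -5
(l(6, (3 + V(5))²) - 79)² = (-5 - 79)² = (-84)² = 7056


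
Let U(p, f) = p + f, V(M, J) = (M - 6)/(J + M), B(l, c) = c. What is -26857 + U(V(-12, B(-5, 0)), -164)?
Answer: -54039/2 ≈ -27020.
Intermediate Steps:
V(M, J) = (-6 + M)/(J + M)
U(p, f) = f + p
-26857 + U(V(-12, B(-5, 0)), -164) = -26857 + (-164 + (-6 - 12)/(0 - 12)) = -26857 + (-164 - 18/(-12)) = -26857 + (-164 - 1/12*(-18)) = -26857 + (-164 + 3/2) = -26857 - 325/2 = -54039/2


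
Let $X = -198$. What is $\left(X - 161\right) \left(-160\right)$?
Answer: $57440$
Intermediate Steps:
$\left(X - 161\right) \left(-160\right) = \left(-198 - 161\right) \left(-160\right) = \left(-359\right) \left(-160\right) = 57440$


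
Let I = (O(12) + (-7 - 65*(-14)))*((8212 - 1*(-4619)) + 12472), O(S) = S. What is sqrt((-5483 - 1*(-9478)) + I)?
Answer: 4*sqrt(1447265) ≈ 4812.1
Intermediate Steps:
I = 23152245 (I = (12 + (-7 - 65*(-14)))*((8212 - 1*(-4619)) + 12472) = (12 + (-7 + 910))*((8212 + 4619) + 12472) = (12 + 903)*(12831 + 12472) = 915*25303 = 23152245)
sqrt((-5483 - 1*(-9478)) + I) = sqrt((-5483 - 1*(-9478)) + 23152245) = sqrt((-5483 + 9478) + 23152245) = sqrt(3995 + 23152245) = sqrt(23156240) = 4*sqrt(1447265)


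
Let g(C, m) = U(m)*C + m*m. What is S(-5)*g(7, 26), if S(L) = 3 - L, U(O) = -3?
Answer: 5240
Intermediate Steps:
g(C, m) = m² - 3*C (g(C, m) = -3*C + m*m = -3*C + m² = m² - 3*C)
S(-5)*g(7, 26) = (3 - 1*(-5))*(26² - 3*7) = (3 + 5)*(676 - 21) = 8*655 = 5240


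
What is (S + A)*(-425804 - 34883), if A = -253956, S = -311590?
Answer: 260539690102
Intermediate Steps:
(S + A)*(-425804 - 34883) = (-311590 - 253956)*(-425804 - 34883) = -565546*(-460687) = 260539690102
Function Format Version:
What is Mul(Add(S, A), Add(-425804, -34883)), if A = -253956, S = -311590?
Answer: 260539690102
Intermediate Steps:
Mul(Add(S, A), Add(-425804, -34883)) = Mul(Add(-311590, -253956), Add(-425804, -34883)) = Mul(-565546, -460687) = 260539690102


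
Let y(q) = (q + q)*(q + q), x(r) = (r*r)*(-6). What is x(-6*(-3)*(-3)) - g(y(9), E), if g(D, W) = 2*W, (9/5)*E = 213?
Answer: -53198/3 ≈ -17733.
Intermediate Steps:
E = 355/3 (E = (5/9)*213 = 355/3 ≈ 118.33)
x(r) = -6*r² (x(r) = r²*(-6) = -6*r²)
y(q) = 4*q² (y(q) = (2*q)*(2*q) = 4*q²)
x(-6*(-3)*(-3)) - g(y(9), E) = -6*(-6*(-3)*(-3))² - 2*355/3 = -6*(18*(-3))² - 1*710/3 = -6*(-54)² - 710/3 = -6*2916 - 710/3 = -17496 - 710/3 = -53198/3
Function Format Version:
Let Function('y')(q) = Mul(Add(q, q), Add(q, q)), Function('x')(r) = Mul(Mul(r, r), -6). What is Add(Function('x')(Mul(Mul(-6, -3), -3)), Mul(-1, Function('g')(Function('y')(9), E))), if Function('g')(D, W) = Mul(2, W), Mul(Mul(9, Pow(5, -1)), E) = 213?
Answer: Rational(-53198, 3) ≈ -17733.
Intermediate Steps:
E = Rational(355, 3) (E = Mul(Rational(5, 9), 213) = Rational(355, 3) ≈ 118.33)
Function('x')(r) = Mul(-6, Pow(r, 2)) (Function('x')(r) = Mul(Pow(r, 2), -6) = Mul(-6, Pow(r, 2)))
Function('y')(q) = Mul(4, Pow(q, 2)) (Function('y')(q) = Mul(Mul(2, q), Mul(2, q)) = Mul(4, Pow(q, 2)))
Add(Function('x')(Mul(Mul(-6, -3), -3)), Mul(-1, Function('g')(Function('y')(9), E))) = Add(Mul(-6, Pow(Mul(Mul(-6, -3), -3), 2)), Mul(-1, Mul(2, Rational(355, 3)))) = Add(Mul(-6, Pow(Mul(18, -3), 2)), Mul(-1, Rational(710, 3))) = Add(Mul(-6, Pow(-54, 2)), Rational(-710, 3)) = Add(Mul(-6, 2916), Rational(-710, 3)) = Add(-17496, Rational(-710, 3)) = Rational(-53198, 3)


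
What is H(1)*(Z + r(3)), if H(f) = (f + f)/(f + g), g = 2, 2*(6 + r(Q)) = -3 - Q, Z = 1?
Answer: -16/3 ≈ -5.3333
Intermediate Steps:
r(Q) = -15/2 - Q/2 (r(Q) = -6 + (-3 - Q)/2 = -6 + (-3/2 - Q/2) = -15/2 - Q/2)
H(f) = 2*f/(2 + f) (H(f) = (f + f)/(f + 2) = (2*f)/(2 + f) = 2*f/(2 + f))
H(1)*(Z + r(3)) = (2*1/(2 + 1))*(1 + (-15/2 - 1/2*3)) = (2*1/3)*(1 + (-15/2 - 3/2)) = (2*1*(1/3))*(1 - 9) = (2/3)*(-8) = -16/3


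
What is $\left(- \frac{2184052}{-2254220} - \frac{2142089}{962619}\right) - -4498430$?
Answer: $\frac{2440346988531666002}{542488750545} \approx 4.4984 \cdot 10^{6}$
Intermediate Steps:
$\left(- \frac{2184052}{-2254220} - \frac{2142089}{962619}\right) - -4498430 = \left(\left(-2184052\right) \left(- \frac{1}{2254220}\right) - \frac{2142089}{962619}\right) + 4498430 = \left(\frac{546013}{563555} - \frac{2142089}{962619}\right) + 4498430 = - \frac{681582478348}{542488750545} + 4498430 = \frac{2440346988531666002}{542488750545}$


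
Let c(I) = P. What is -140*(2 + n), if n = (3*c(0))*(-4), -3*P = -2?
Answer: 840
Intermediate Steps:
P = 2/3 (P = -1/3*(-2) = 2/3 ≈ 0.66667)
c(I) = 2/3
n = -8 (n = (3*(2/3))*(-4) = 2*(-4) = -8)
-140*(2 + n) = -140*(2 - 8) = -140*(-6) = 840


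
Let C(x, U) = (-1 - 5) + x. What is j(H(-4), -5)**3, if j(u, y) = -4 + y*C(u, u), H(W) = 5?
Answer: 1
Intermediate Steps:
C(x, U) = -6 + x
j(u, y) = -4 + y*(-6 + u)
j(H(-4), -5)**3 = (-4 - 5*(-6 + 5))**3 = (-4 - 5*(-1))**3 = (-4 + 5)**3 = 1**3 = 1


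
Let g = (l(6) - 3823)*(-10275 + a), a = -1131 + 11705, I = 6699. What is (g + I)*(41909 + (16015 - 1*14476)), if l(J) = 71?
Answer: -48450993752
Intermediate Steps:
a = 10574
g = -1121848 (g = (71 - 3823)*(-10275 + 10574) = -3752*299 = -1121848)
(g + I)*(41909 + (16015 - 1*14476)) = (-1121848 + 6699)*(41909 + (16015 - 1*14476)) = -1115149*(41909 + (16015 - 14476)) = -1115149*(41909 + 1539) = -1115149*43448 = -48450993752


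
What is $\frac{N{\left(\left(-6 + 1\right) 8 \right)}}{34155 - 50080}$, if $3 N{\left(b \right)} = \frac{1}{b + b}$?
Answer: $\frac{1}{3822000} \approx 2.6164 \cdot 10^{-7}$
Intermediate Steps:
$N{\left(b \right)} = \frac{1}{6 b}$ ($N{\left(b \right)} = \frac{1}{3 \left(b + b\right)} = \frac{1}{3 \cdot 2 b} = \frac{\frac{1}{2} \frac{1}{b}}{3} = \frac{1}{6 b}$)
$\frac{N{\left(\left(-6 + 1\right) 8 \right)}}{34155 - 50080} = \frac{\frac{1}{6} \frac{1}{\left(-6 + 1\right) 8}}{34155 - 50080} = \frac{\frac{1}{6} \frac{1}{\left(-5\right) 8}}{34155 - 50080} = \frac{\frac{1}{6} \frac{1}{-40}}{-15925} = \frac{1}{6} \left(- \frac{1}{40}\right) \left(- \frac{1}{15925}\right) = \left(- \frac{1}{240}\right) \left(- \frac{1}{15925}\right) = \frac{1}{3822000}$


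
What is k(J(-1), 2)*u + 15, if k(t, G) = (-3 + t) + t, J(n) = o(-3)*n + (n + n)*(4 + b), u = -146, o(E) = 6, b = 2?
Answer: 5709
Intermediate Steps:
J(n) = 18*n (J(n) = 6*n + (n + n)*(4 + 2) = 6*n + (2*n)*6 = 6*n + 12*n = 18*n)
k(t, G) = -3 + 2*t
k(J(-1), 2)*u + 15 = (-3 + 2*(18*(-1)))*(-146) + 15 = (-3 + 2*(-18))*(-146) + 15 = (-3 - 36)*(-146) + 15 = -39*(-146) + 15 = 5694 + 15 = 5709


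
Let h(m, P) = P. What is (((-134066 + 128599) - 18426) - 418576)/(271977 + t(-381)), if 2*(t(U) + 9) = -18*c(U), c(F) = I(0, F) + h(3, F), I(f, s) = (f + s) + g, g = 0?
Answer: -442469/278826 ≈ -1.5869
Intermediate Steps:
I(f, s) = f + s (I(f, s) = (f + s) + 0 = f + s)
c(F) = 2*F (c(F) = (0 + F) + F = F + F = 2*F)
t(U) = -9 - 18*U (t(U) = -9 + (-36*U)/2 = -9 - 18*U)
(((-134066 + 128599) - 18426) - 418576)/(271977 + t(-381)) = (((-134066 + 128599) - 18426) - 418576)/(271977 + (-9 - 18*(-381))) = ((-5467 - 18426) - 418576)/(271977 + (-9 + 6858)) = (-23893 - 418576)/(271977 + 6849) = -442469/278826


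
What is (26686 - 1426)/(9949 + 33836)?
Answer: 1684/2919 ≈ 0.57691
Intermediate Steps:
(26686 - 1426)/(9949 + 33836) = 25260/43785 = 25260*(1/43785) = 1684/2919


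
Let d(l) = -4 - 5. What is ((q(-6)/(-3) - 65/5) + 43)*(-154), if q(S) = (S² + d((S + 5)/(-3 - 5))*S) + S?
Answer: -308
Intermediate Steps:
d(l) = -9
q(S) = S² - 8*S (q(S) = (S² - 9*S) + S = S² - 8*S)
((q(-6)/(-3) - 65/5) + 43)*(-154) = ((-6*(-8 - 6)/(-3) - 65/5) + 43)*(-154) = ((-6*(-14)*(-⅓) - 65*⅕) + 43)*(-154) = ((84*(-⅓) - 13) + 43)*(-154) = ((-28 - 13) + 43)*(-154) = (-41 + 43)*(-154) = 2*(-154) = -308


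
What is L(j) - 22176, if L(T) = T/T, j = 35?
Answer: -22175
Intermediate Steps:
L(T) = 1
L(j) - 22176 = 1 - 22176 = -22175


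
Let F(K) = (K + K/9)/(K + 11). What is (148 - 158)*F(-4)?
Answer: 400/63 ≈ 6.3492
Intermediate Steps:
F(K) = 10*K/(9*(11 + K)) (F(K) = (K + K*(⅑))/(11 + K) = (K + K/9)/(11 + K) = (10*K/9)/(11 + K) = 10*K/(9*(11 + K)))
(148 - 158)*F(-4) = (148 - 158)*((10/9)*(-4)/(11 - 4)) = -100*(-4)/(9*7) = -10*(-40/63) = 400/63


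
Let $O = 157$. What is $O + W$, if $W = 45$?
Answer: $202$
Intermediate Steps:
$O + W = 157 + 45 = 202$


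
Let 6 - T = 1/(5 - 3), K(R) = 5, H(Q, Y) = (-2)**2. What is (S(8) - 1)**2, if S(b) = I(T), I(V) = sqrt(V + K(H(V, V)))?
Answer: 23/2 - sqrt(42) ≈ 5.0193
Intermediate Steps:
H(Q, Y) = 4
T = 11/2 (T = 6 - 1/(5 - 3) = 6 - 1/2 = 11/2 ≈ 5.5000)
I(V) = sqrt(5 + V) (I(V) = sqrt(V + 5) = sqrt(5 + V))
S(b) = sqrt(42)/2 (S(b) = sqrt(5 + 11/2) = sqrt(21/2) = sqrt(42)/2)
(S(8) - 1)**2 = (sqrt(42)/2 - 1)**2 = (-1 + sqrt(42)/2)**2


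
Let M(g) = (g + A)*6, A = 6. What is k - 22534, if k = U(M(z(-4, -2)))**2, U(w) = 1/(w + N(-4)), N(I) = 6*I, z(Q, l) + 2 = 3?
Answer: -7301015/324 ≈ -22534.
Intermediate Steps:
z(Q, l) = 1 (z(Q, l) = -2 + 3 = 1)
M(g) = 36 + 6*g (M(g) = (g + 6)*6 = (6 + g)*6 = 36 + 6*g)
U(w) = 1/(-24 + w) (U(w) = 1/(w + 6*(-4)) = 1/(w - 24) = 1/(-24 + w))
k = 1/324 (k = (1/(-24 + (36 + 6*1)))**2 = (1/(-24 + (36 + 6)))**2 = (1/(-24 + 42))**2 = (1/18)**2 = 1/324 ≈ 0.0030864)
k - 22534 = 1/324 - 22534 = -7301015/324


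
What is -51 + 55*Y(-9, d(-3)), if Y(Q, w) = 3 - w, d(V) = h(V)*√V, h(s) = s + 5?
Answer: 114 - 110*I*√3 ≈ 114.0 - 190.53*I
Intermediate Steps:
h(s) = 5 + s
d(V) = √V*(5 + V) (d(V) = (5 + V)*√V = √V*(5 + V))
-51 + 55*Y(-9, d(-3)) = -51 + 55*(3 - √(-3)*(5 - 3)) = -51 + 55*(3 - I*√3*2) = -51 + 55*(3 - 2*I*√3) = -51 + (165 - 110*I*√3) = 114 - 110*I*√3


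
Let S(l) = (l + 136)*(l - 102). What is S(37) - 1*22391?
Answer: -33636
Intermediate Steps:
S(l) = (-102 + l)*(136 + l) (S(l) = (136 + l)*(-102 + l) = (-102 + l)*(136 + l))
S(37) - 1*22391 = (-13872 + 37² + 34*37) - 1*22391 = (-13872 + 1369 + 1258) - 22391 = -11245 - 22391 = -33636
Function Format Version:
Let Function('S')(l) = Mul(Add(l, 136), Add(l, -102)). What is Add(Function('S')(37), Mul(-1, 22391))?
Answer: -33636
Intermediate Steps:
Function('S')(l) = Mul(Add(-102, l), Add(136, l)) (Function('S')(l) = Mul(Add(136, l), Add(-102, l)) = Mul(Add(-102, l), Add(136, l)))
Add(Function('S')(37), Mul(-1, 22391)) = Add(Add(-13872, Pow(37, 2), Mul(34, 37)), Mul(-1, 22391)) = Add(Add(-13872, 1369, 1258), -22391) = Add(-11245, -22391) = -33636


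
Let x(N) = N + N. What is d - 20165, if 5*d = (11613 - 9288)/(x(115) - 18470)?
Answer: -24520671/1216 ≈ -20165.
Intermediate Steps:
x(N) = 2*N
d = -31/1216 (d = ((11613 - 9288)/(2*115 - 18470))/5 = (2325/(230 - 18470))/5 = (2325/(-18240))/5 = (2325*(-1/18240))/5 = (⅕)*(-155/1216) = -31/1216 ≈ -0.025493)
d - 20165 = -31/1216 - 20165 = -24520671/1216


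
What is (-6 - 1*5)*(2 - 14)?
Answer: 132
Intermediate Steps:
(-6 - 1*5)*(2 - 14) = (-6 - 5)*(-12) = -11*(-12) = 132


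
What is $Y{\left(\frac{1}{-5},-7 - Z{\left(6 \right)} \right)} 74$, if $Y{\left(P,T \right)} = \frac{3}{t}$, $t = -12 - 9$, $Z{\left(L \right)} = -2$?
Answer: $- \frac{74}{7} \approx -10.571$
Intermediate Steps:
$t = -21$
$Y{\left(P,T \right)} = - \frac{1}{7}$ ($Y{\left(P,T \right)} = \frac{3}{-21} = 3 \left(- \frac{1}{21}\right) = - \frac{1}{7}$)
$Y{\left(\frac{1}{-5},-7 - Z{\left(6 \right)} \right)} 74 = \left(- \frac{1}{7}\right) 74 = - \frac{74}{7}$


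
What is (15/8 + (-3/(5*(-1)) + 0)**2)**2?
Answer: 199809/40000 ≈ 4.9952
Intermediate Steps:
(15/8 + (-3/(5*(-1)) + 0)**2)**2 = (15*(1/8) + (-3/(-5) + 0)**2)**2 = (15/8 + (-3*(-1/5) + 0)**2)**2 = (15/8 + (3/5 + 0)**2)**2 = (15/8 + (3/5)**2)**2 = (15/8 + 9/25)**2 = (447/200)**2 = 199809/40000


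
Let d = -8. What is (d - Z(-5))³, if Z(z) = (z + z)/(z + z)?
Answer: -729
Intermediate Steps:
Z(z) = 1 (Z(z) = (2*z)/((2*z)) = (2*z)*(1/(2*z)) = 1)
(d - Z(-5))³ = (-8 - 1*1)³ = (-8 - 1)³ = (-9)³ = -729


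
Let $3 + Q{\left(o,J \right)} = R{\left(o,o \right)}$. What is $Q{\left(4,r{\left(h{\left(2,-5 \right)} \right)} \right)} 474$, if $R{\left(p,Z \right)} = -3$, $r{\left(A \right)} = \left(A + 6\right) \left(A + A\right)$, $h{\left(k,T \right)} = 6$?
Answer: $-2844$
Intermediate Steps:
$r{\left(A \right)} = 2 A \left(6 + A\right)$ ($r{\left(A \right)} = \left(6 + A\right) 2 A = 2 A \left(6 + A\right)$)
$Q{\left(o,J \right)} = -6$ ($Q{\left(o,J \right)} = -3 - 3 = -6$)
$Q{\left(4,r{\left(h{\left(2,-5 \right)} \right)} \right)} 474 = \left(-6\right) 474 = -2844$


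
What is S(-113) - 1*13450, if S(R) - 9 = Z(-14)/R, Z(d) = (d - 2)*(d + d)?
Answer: -1519281/113 ≈ -13445.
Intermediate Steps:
Z(d) = 2*d*(-2 + d) (Z(d) = (-2 + d)*(2*d) = 2*d*(-2 + d))
S(R) = 9 + 448/R (S(R) = 9 + (2*(-14)*(-2 - 14))/R = 9 + (2*(-14)*(-16))/R = 9 + 448/R)
S(-113) - 1*13450 = (9 + 448/(-113)) - 1*13450 = (9 + 448*(-1/113)) - 13450 = (9 - 448/113) - 13450 = 569/113 - 13450 = -1519281/113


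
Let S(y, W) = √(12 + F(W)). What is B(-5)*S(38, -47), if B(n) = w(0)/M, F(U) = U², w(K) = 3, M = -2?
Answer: -3*√2221/2 ≈ -70.691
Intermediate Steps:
B(n) = -3/2 (B(n) = 3/(-2) = 3*(-½) = -3/2)
S(y, W) = √(12 + W²)
B(-5)*S(38, -47) = -3*√(12 + (-47)²)/2 = -3*√(12 + 2209)/2 = -3*√2221/2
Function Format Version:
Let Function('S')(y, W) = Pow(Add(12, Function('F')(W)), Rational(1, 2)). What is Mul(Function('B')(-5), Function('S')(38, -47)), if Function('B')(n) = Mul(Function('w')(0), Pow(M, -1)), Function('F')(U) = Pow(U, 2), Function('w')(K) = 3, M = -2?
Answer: Mul(Rational(-3, 2), Pow(2221, Rational(1, 2))) ≈ -70.691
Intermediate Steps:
Function('B')(n) = Rational(-3, 2) (Function('B')(n) = Mul(3, Pow(-2, -1)) = Mul(3, Rational(-1, 2)) = Rational(-3, 2))
Function('S')(y, W) = Pow(Add(12, Pow(W, 2)), Rational(1, 2))
Mul(Function('B')(-5), Function('S')(38, -47)) = Mul(Rational(-3, 2), Pow(Add(12, Pow(-47, 2)), Rational(1, 2))) = Mul(Rational(-3, 2), Pow(Add(12, 2209), Rational(1, 2))) = Mul(Rational(-3, 2), Pow(2221, Rational(1, 2)))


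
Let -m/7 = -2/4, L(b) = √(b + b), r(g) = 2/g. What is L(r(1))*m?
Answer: 7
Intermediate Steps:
L(b) = √2*√b (L(b) = √(2*b) = √2*√b)
m = 7/2 (m = -(-14)/4 = -7*(-½) = 7/2 ≈ 3.5000)
L(r(1))*m = (√2*√(2/1))*(7/2) = (√2*√(2*1))*(7/2) = (√2*√2)*(7/2) = 2*(7/2) = 7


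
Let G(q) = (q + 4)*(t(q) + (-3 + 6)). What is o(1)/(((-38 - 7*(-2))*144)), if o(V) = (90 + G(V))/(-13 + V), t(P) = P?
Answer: 55/20736 ≈ 0.0026524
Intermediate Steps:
G(q) = (3 + q)*(4 + q) (G(q) = (q + 4)*(q + (-3 + 6)) = (4 + q)*(q + 3) = (4 + q)*(3 + q) = (3 + q)*(4 + q))
o(V) = (102 + V² + 7*V)/(-13 + V) (o(V) = (90 + (12 + V² + 7*V))/(-13 + V) = (102 + V² + 7*V)/(-13 + V))
o(1)/(((-38 - 7*(-2))*144)) = ((102 + 1² + 7*1)/(-13 + 1))/(((-38 - 7*(-2))*144)) = ((102 + 1 + 7)/(-12))/(((-38 + 14)*144)) = (-1/12*110)/((-24*144)) = -55/6/(-3456) = -55/6*(-1/3456) = 55/20736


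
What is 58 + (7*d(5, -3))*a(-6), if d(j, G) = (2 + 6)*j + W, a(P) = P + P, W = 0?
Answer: -3302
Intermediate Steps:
a(P) = 2*P
d(j, G) = 8*j (d(j, G) = (2 + 6)*j + 0 = 8*j + 0 = 8*j)
58 + (7*d(5, -3))*a(-6) = 58 + (7*(8*5))*(2*(-6)) = 58 + (7*40)*(-12) = 58 + 280*(-12) = 58 - 3360 = -3302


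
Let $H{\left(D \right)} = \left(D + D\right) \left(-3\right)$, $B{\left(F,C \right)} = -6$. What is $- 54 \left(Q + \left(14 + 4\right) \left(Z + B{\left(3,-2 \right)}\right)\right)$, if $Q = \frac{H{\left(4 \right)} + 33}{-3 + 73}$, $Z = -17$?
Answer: $\frac{782217}{35} \approx 22349.0$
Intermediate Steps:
$H{\left(D \right)} = - 6 D$ ($H{\left(D \right)} = 2 D \left(-3\right) = - 6 D$)
$Q = \frac{9}{70}$ ($Q = \frac{\left(-6\right) 4 + 33}{-3 + 73} = \frac{-24 + 33}{70} = 9 \cdot \frac{1}{70} = \frac{9}{70} \approx 0.12857$)
$- 54 \left(Q + \left(14 + 4\right) \left(Z + B{\left(3,-2 \right)}\right)\right) = - 54 \left(\frac{9}{70} + \left(14 + 4\right) \left(-17 - 6\right)\right) = - 54 \left(\frac{9}{70} + 18 \left(-23\right)\right) = - 54 \left(\frac{9}{70} - 414\right) = \left(-54\right) \left(- \frac{28971}{70}\right) = \frac{782217}{35}$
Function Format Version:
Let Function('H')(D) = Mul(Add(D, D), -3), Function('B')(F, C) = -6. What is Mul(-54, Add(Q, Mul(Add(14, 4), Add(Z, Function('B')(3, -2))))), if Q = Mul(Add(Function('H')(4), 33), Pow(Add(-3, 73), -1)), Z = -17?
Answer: Rational(782217, 35) ≈ 22349.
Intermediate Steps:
Function('H')(D) = Mul(-6, D) (Function('H')(D) = Mul(Mul(2, D), -3) = Mul(-6, D))
Q = Rational(9, 70) (Q = Mul(Add(Mul(-6, 4), 33), Pow(Add(-3, 73), -1)) = Mul(Add(-24, 33), Pow(70, -1)) = Mul(9, Rational(1, 70)) = Rational(9, 70) ≈ 0.12857)
Mul(-54, Add(Q, Mul(Add(14, 4), Add(Z, Function('B')(3, -2))))) = Mul(-54, Add(Rational(9, 70), Mul(Add(14, 4), Add(-17, -6)))) = Mul(-54, Add(Rational(9, 70), Mul(18, -23))) = Mul(-54, Add(Rational(9, 70), -414)) = Mul(-54, Rational(-28971, 70)) = Rational(782217, 35)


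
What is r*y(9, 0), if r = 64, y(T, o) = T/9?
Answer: 64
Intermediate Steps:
y(T, o) = T/9 (y(T, o) = T*(⅑) = T/9)
r*y(9, 0) = 64*((⅑)*9) = 64*1 = 64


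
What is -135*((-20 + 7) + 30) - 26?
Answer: -2321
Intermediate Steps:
-135*((-20 + 7) + 30) - 26 = -135*(-13 + 30) - 26 = -135*17 - 26 = -2295 - 26 = -2321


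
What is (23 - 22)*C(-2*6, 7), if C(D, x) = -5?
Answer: -5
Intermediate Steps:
(23 - 22)*C(-2*6, 7) = (23 - 22)*(-5) = 1*(-5) = -5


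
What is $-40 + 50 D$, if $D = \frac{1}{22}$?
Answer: $- \frac{415}{11} \approx -37.727$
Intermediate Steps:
$D = \frac{1}{22} \approx 0.045455$
$-40 + 50 D = -40 + 50 \cdot \frac{1}{22} = -40 + \frac{25}{11} = - \frac{415}{11}$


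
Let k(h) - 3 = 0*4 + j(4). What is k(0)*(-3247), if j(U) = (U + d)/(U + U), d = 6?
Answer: -55199/4 ≈ -13800.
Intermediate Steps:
j(U) = (6 + U)/(2*U) (j(U) = (U + 6)/(U + U) = (6 + U)/((2*U)) = (6 + U)*(1/(2*U)) = (6 + U)/(2*U))
k(h) = 17/4 (k(h) = 3 + (0*4 + (1/2)*(6 + 4)/4) = 3 + (0 + (1/2)*(1/4)*10) = 3 + (0 + 5/4) = 3 + 5/4 = 17/4)
k(0)*(-3247) = (17/4)*(-3247) = -55199/4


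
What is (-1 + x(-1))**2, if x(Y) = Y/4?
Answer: 25/16 ≈ 1.5625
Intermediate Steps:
x(Y) = Y/4 (x(Y) = Y*(1/4) = Y/4)
(-1 + x(-1))**2 = (-1 + (1/4)*(-1))**2 = (-1 - 1/4)**2 = (-5/4)**2 = 25/16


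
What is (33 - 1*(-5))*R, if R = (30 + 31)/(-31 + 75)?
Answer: 1159/22 ≈ 52.682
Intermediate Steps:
R = 61/44 ≈ 1.3864
(33 - 1*(-5))*R = (33 - 1*(-5))*(61/44) = (33 + 5)*(61/44) = 38*(61/44) = 1159/22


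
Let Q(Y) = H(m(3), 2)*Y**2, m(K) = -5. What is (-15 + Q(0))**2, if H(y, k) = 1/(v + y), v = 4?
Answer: 225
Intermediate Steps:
H(y, k) = 1/(4 + y)
Q(Y) = -Y**2 (Q(Y) = Y**2/(4 - 5) = Y**2/(-1) = -Y**2)
(-15 + Q(0))**2 = (-15 - 1*0**2)**2 = (-15 - 1*0)**2 = (-15 + 0)**2 = (-15)**2 = 225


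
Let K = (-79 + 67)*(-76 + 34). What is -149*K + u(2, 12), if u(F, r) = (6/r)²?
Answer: -300383/4 ≈ -75096.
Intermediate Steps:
u(F, r) = 36/r²
K = 504 (K = -12*(-42) = 504)
-149*K + u(2, 12) = -149*504 + 36/12² = -75096 + 36*(1/144) = -75096 + ¼ = -300383/4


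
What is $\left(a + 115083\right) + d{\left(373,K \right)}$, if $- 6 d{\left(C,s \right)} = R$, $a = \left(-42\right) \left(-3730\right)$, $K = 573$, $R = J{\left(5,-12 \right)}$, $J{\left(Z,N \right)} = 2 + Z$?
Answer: $\frac{1630451}{6} \approx 2.7174 \cdot 10^{5}$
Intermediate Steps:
$R = 7$ ($R = 2 + 5 = 7$)
$a = 156660$
$d{\left(C,s \right)} = - \frac{7}{6}$ ($d{\left(C,s \right)} = \left(- \frac{1}{6}\right) 7 = - \frac{7}{6}$)
$\left(a + 115083\right) + d{\left(373,K \right)} = \left(156660 + 115083\right) - \frac{7}{6} = 271743 - \frac{7}{6} = \frac{1630451}{6}$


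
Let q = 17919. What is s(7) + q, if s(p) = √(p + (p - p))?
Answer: 17919 + √7 ≈ 17922.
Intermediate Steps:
s(p) = √p (s(p) = √(p + 0) = √p)
s(7) + q = √7 + 17919 = 17919 + √7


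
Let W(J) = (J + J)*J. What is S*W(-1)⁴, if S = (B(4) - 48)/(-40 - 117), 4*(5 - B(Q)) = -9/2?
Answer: 670/157 ≈ 4.2675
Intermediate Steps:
W(J) = 2*J² (W(J) = (2*J)*J = 2*J²)
B(Q) = 49/8 (B(Q) = 5 - (-9)/(4*2) = 5 - ¼*(-9/2) = 5 + 9/8 = 49/8)
S = 335/1256 (S = (49/8 - 48)/(-40 - 117) = -335/8/(-157) = -335/8*(-1/157) = 335/1256 ≈ 0.26672)
S*W(-1)⁴ = 335*(2*(-1)²)⁴/1256 = 335*(2*1)⁴/1256 = (335/1256)*2⁴ = (335/1256)*16 = 670/157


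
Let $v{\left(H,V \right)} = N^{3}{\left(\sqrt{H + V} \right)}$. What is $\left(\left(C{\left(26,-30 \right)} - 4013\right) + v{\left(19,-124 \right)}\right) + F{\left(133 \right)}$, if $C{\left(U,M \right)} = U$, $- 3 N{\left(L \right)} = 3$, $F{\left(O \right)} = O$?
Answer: $-3855$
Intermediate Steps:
$N{\left(L \right)} = -1$ ($N{\left(L \right)} = \left(- \frac{1}{3}\right) 3 = -1$)
$v{\left(H,V \right)} = -1$ ($v{\left(H,V \right)} = \left(-1\right)^{3} = -1$)
$\left(\left(C{\left(26,-30 \right)} - 4013\right) + v{\left(19,-124 \right)}\right) + F{\left(133 \right)} = \left(\left(26 - 4013\right) - 1\right) + 133 = \left(-3987 - 1\right) + 133 = -3988 + 133 = -3855$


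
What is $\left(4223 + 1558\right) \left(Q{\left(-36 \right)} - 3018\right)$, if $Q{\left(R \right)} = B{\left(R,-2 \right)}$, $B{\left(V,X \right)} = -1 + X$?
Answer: $-17464401$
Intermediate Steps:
$Q{\left(R \right)} = -3$ ($Q{\left(R \right)} = -1 - 2 = -3$)
$\left(4223 + 1558\right) \left(Q{\left(-36 \right)} - 3018\right) = \left(4223 + 1558\right) \left(-3 - 3018\right) = 5781 \left(-3021\right) = -17464401$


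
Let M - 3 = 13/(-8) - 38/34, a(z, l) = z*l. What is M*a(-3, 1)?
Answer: -105/136 ≈ -0.77206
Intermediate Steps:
a(z, l) = l*z
M = 35/136 (M = 3 + (13/(-8) - 38/34) = 3 + (13*(-⅛) - 38*1/34) = 3 + (-13/8 - 19/17) = 3 - 373/136 = 35/136 ≈ 0.25735)
M*a(-3, 1) = 35*(1*(-3))/136 = (35/136)*(-3) = -105/136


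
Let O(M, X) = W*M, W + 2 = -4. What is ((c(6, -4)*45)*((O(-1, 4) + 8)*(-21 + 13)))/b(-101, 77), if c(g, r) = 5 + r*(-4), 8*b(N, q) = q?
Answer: -120960/11 ≈ -10996.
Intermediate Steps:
W = -6 (W = -2 - 4 = -6)
b(N, q) = q/8
c(g, r) = 5 - 4*r
O(M, X) = -6*M
((c(6, -4)*45)*((O(-1, 4) + 8)*(-21 + 13)))/b(-101, 77) = (((5 - 4*(-4))*45)*((-6*(-1) + 8)*(-21 + 13)))/(((⅛)*77)) = (((5 + 16)*45)*((6 + 8)*(-8)))/(77/8) = ((21*45)*(14*(-8)))*(8/77) = (945*(-112))*(8/77) = -105840*8/77 = -120960/11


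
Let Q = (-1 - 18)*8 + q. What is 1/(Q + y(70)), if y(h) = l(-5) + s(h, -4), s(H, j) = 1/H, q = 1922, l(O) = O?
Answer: 70/123551 ≈ 0.00056657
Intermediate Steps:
s(H, j) = 1/H
Q = 1770 (Q = (-1 - 18)*8 + 1922 = -19*8 + 1922 = -152 + 1922 = 1770)
y(h) = -5 + 1/h
1/(Q + y(70)) = 1/(1770 + (-5 + 1/70)) = 1/(1770 - 349/70) = 1/(123551/70) = 70/123551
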